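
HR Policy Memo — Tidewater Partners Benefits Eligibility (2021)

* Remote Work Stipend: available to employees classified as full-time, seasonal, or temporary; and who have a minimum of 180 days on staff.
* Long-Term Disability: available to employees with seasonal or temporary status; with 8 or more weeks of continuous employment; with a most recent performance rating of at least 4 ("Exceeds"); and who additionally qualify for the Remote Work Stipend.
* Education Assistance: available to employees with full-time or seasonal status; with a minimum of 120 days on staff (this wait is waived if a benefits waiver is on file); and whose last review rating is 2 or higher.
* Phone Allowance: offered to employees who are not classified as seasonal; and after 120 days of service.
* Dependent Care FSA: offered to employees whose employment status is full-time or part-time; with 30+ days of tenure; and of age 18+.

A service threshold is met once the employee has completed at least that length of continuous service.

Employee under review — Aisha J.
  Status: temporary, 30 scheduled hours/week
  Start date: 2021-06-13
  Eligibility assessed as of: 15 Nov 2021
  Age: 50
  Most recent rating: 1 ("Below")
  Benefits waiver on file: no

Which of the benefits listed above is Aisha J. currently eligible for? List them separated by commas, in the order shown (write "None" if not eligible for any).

Phone Allowance

Service from 2021-06-13 to 15 Nov 2021: 155 days.
Remote Work Stipend — status temporary ✓; service 155 days < 180 days ✗ → not eligible.
Long-Term Disability — status temporary ✓; service 155 days ≥ 8 weeks (≈56 days) ✓; rating 1 < 4 ✗ → not eligible.
Education Assistance — status temporary ✗ (requires full-time or seasonal) → not eligible.
Phone Allowance — status temporary ✓ (not excluded); service 155 days ≥ 120 days ✓ → eligible.
Dependent Care FSA — status temporary ✗ (requires full-time or part-time) → not eligible.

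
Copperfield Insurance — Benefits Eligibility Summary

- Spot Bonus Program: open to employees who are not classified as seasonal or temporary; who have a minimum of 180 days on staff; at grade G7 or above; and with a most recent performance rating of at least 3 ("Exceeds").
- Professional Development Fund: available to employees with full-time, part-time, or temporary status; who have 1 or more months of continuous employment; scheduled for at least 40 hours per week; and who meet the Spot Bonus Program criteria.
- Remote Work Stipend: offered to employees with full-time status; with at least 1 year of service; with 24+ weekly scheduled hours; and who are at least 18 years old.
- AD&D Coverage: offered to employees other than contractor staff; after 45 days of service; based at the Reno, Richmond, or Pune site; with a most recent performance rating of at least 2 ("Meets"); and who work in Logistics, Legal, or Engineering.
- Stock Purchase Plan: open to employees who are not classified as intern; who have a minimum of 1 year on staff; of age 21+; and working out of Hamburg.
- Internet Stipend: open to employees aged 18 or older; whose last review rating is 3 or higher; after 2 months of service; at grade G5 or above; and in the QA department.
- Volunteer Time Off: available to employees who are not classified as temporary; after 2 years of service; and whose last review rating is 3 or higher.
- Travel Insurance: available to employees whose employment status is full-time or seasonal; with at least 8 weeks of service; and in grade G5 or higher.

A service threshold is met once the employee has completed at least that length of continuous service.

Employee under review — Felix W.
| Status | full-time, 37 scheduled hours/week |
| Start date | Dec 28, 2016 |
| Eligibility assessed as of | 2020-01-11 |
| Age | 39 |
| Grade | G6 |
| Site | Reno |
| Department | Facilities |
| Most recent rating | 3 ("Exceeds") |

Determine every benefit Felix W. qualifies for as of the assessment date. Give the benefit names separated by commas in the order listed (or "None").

Service from Dec 28, 2016 to 2020-01-11: 1109 days.
Spot Bonus Program — status full-time ✓ (not excluded); service 1109 days ≥ 180 days ✓; grade G6 < G7 ✗ → not eligible.
Professional Development Fund — status full-time ✓; service 1109 days ≥ 1 month (≈30 days) ✓; 37 hrs/wk < 40 ✗ → not eligible.
Remote Work Stipend — status full-time ✓; service 1109 days ≥ 1 year (≈365 days) ✓; 37 hrs/wk ≥ 24 ✓; age 39 ≥ 18 ✓ → eligible.
AD&D Coverage — status full-time ✓ (not excluded); service 1109 days ≥ 45 days ✓; site Reno ✓; rating 3 ≥ 2 ✓; dept Facilities ✗ → not eligible.
Stock Purchase Plan — status full-time ✓ (not excluded); service 1109 days ≥ 1 year (≈365 days) ✓; age 39 ≥ 21 ✓; site Reno ✗ (not Hamburg) → not eligible.
Internet Stipend — age 39 ≥ 18 ✓; rating 3 ≥ 3 ✓; service 1109 days ≥ 2 months (≈60 days) ✓; grade G6 ≥ G5 ✓; dept Facilities ✗ → not eligible.
Volunteer Time Off — status full-time ✓ (not excluded); service 1109 days ≥ 2 years (≈730 days) ✓; rating 3 ≥ 3 ✓ → eligible.
Travel Insurance — status full-time ✓; service 1109 days ≥ 8 weeks (≈56 days) ✓; grade G6 ≥ G5 ✓ → eligible.

Remote Work Stipend, Volunteer Time Off, Travel Insurance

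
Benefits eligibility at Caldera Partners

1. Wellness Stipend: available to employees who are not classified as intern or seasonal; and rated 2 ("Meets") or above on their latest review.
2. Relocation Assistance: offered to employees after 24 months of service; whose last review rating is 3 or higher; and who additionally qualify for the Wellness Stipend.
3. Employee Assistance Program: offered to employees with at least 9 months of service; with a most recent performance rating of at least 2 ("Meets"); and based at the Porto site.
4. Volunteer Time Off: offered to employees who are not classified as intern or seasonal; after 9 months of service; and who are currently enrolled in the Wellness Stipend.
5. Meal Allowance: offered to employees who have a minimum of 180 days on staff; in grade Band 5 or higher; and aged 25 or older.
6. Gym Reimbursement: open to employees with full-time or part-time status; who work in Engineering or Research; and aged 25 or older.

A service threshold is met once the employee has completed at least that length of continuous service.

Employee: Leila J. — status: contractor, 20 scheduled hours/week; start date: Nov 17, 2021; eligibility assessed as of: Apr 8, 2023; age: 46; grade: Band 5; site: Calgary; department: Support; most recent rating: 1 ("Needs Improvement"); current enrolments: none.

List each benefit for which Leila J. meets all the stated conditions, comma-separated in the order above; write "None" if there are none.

Service from Nov 17, 2021 to Apr 8, 2023: 507 days.
Wellness Stipend — status contractor ✓ (not excluded); rating 1 < 2 ✗ → not eligible.
Relocation Assistance — service 507 days < 24 months (≈720 days) ✗ → not eligible.
Employee Assistance Program — service 507 days ≥ 9 months (≈270 days) ✓; rating 1 < 2 ✗ → not eligible.
Volunteer Time Off — status contractor ✓ (not excluded); service 507 days ≥ 9 months (≈270 days) ✓; not enrolled in Wellness Stipend ✗ → not eligible.
Meal Allowance — service 507 days ≥ 180 days ✓; grade Band 5 ≥ Band 5 ✓; age 46 ≥ 25 ✓ → eligible.
Gym Reimbursement — status contractor ✗ (requires full-time or part-time) → not eligible.

Meal Allowance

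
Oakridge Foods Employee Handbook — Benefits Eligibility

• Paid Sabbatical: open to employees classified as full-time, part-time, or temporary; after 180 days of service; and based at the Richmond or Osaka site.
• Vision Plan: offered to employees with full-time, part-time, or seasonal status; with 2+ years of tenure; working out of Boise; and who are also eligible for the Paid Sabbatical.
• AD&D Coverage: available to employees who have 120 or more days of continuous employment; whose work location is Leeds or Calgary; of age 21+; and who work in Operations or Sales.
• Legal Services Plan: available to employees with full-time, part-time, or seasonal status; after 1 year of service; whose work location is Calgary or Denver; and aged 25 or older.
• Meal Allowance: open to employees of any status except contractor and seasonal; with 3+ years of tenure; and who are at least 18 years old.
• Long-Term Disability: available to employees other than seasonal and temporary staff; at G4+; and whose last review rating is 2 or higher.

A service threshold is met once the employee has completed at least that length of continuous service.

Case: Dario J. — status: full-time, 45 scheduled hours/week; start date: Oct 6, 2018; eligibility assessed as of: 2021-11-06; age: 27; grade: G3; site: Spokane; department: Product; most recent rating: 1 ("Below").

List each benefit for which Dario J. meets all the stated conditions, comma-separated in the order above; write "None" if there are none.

Service from Oct 6, 2018 to 2021-11-06: 1127 days.
Paid Sabbatical — status full-time ✓; service 1127 days ≥ 180 days ✓; site Spokane ✗ (not Richmond or Osaka) → not eligible.
Vision Plan — status full-time ✓; service 1127 days ≥ 2 years (≈730 days) ✓; site Spokane ✗ (not Boise) → not eligible.
AD&D Coverage — service 1127 days ≥ 120 days ✓; site Spokane ✗ (not Leeds or Calgary) → not eligible.
Legal Services Plan — status full-time ✓; service 1127 days ≥ 1 year (≈365 days) ✓; site Spokane ✗ (not Calgary or Denver) → not eligible.
Meal Allowance — status full-time ✓ (not excluded); service 1127 days ≥ 3 years (≈1095 days) ✓; age 27 ≥ 18 ✓ → eligible.
Long-Term Disability — status full-time ✓ (not excluded); grade G3 < G4 ✗ → not eligible.

Meal Allowance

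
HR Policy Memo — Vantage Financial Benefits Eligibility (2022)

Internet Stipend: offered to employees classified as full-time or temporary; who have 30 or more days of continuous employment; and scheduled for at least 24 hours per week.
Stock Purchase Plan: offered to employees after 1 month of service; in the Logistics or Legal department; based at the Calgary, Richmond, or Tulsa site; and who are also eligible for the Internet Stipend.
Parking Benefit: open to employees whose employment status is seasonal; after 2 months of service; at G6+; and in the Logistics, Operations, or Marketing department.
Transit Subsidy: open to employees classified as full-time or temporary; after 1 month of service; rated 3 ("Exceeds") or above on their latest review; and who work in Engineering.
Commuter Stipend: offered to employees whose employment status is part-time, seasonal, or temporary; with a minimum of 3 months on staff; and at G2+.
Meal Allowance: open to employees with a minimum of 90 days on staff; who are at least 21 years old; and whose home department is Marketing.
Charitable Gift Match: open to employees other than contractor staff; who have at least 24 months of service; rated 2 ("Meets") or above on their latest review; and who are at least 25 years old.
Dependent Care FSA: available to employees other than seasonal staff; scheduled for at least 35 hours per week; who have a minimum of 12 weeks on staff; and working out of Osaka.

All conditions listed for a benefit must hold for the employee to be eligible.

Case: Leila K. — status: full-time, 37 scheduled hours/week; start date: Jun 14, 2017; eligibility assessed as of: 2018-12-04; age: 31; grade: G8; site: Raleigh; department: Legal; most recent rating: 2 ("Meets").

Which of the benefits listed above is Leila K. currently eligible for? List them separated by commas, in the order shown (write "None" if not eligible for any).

Service from Jun 14, 2017 to 2018-12-04: 538 days.
Internet Stipend — status full-time ✓; service 538 days ≥ 30 days ✓; 37 hrs/wk ≥ 24 ✓ → eligible.
Stock Purchase Plan — service 538 days ≥ 1 month (≈30 days) ✓; dept Legal ✓; site Raleigh ✗ (not Calgary, Richmond, or Tulsa) → not eligible.
Parking Benefit — status full-time ✗ (requires seasonal) → not eligible.
Transit Subsidy — status full-time ✓; service 538 days ≥ 1 month (≈30 days) ✓; rating 2 < 3 ✗ → not eligible.
Commuter Stipend — status full-time ✗ (requires part-time, seasonal, or temporary) → not eligible.
Meal Allowance — service 538 days ≥ 90 days ✓; age 31 ≥ 21 ✓; dept Legal ✗ → not eligible.
Charitable Gift Match — status full-time ✓ (not excluded); service 538 days < 24 months (≈720 days) ✗ → not eligible.
Dependent Care FSA — status full-time ✓ (not excluded); 37 hrs/wk ≥ 35 ✓; service 538 days ≥ 12 weeks (≈84 days) ✓; site Raleigh ✗ (not Osaka) → not eligible.

Internet Stipend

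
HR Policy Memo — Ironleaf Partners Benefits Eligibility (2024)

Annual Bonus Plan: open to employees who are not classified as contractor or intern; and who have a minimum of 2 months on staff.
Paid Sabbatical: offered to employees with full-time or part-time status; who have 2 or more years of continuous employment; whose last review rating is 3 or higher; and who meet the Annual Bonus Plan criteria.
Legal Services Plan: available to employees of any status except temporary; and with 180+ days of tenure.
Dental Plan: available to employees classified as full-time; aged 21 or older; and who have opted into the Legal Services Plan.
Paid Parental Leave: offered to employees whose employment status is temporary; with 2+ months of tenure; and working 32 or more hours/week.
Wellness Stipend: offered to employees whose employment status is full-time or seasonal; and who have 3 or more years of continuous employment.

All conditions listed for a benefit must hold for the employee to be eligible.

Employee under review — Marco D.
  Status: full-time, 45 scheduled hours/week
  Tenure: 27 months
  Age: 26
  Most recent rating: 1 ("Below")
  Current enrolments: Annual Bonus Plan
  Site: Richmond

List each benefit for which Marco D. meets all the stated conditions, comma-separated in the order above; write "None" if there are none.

Annual Bonus Plan, Legal Services Plan

Annual Bonus Plan — status full-time ✓ (not excluded); service 27 months ≥ 2 months ✓ → eligible.
Paid Sabbatical — status full-time ✓; service 27 months ≥ 2 years (≈730 days) ✓; rating 1 < 3 ✗ → not eligible.
Legal Services Plan — status full-time ✓ (not excluded); service 27 months ≥ 180 days ✓ → eligible.
Dental Plan — status full-time ✓; age 26 ≥ 21 ✓; not enrolled in Legal Services Plan ✗ → not eligible.
Paid Parental Leave — status full-time ✗ (requires temporary) → not eligible.
Wellness Stipend — status full-time ✓; service 27 months < 3 years (≈1095 days) ✗ → not eligible.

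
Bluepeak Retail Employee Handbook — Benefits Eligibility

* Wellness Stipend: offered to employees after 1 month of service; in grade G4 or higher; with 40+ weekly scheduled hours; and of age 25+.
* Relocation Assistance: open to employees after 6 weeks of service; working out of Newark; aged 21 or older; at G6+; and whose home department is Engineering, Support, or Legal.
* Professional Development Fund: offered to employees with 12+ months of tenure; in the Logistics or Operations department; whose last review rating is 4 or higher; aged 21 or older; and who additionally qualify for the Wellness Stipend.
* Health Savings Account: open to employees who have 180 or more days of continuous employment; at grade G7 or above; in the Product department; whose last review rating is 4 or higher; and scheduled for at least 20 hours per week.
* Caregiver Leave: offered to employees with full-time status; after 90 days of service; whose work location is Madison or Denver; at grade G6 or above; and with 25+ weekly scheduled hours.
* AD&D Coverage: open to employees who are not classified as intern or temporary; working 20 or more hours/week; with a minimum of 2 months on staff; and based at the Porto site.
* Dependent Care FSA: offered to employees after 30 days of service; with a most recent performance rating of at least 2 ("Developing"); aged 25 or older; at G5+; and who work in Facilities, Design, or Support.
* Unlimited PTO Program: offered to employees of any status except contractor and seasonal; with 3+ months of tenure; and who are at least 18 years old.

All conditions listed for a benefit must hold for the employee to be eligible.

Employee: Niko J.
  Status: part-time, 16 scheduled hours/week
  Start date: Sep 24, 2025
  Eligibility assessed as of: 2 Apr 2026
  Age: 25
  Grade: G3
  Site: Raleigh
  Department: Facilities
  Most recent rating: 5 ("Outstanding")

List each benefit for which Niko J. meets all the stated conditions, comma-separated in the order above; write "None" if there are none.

Service from Sep 24, 2025 to 2 Apr 2026: 190 days.
Wellness Stipend — service 190 days ≥ 1 month (≈30 days) ✓; grade G3 < G4 ✗ → not eligible.
Relocation Assistance — service 190 days ≥ 6 weeks (≈42 days) ✓; site Raleigh ✗ (not Newark) → not eligible.
Professional Development Fund — service 190 days < 12 months (≈360 days) ✗ → not eligible.
Health Savings Account — service 190 days ≥ 180 days ✓; grade G3 < G7 ✗ → not eligible.
Caregiver Leave — status part-time ✗ (requires full-time) → not eligible.
AD&D Coverage — status part-time ✓ (not excluded); 16 hrs/wk < 20 ✗ → not eligible.
Dependent Care FSA — service 190 days ≥ 30 days ✓; rating 5 ≥ 2 ✓; age 25 ≥ 25 ✓; grade G3 < G5 ✗ → not eligible.
Unlimited PTO Program — status part-time ✓ (not excluded); service 190 days ≥ 3 months (≈90 days) ✓; age 25 ≥ 18 ✓ → eligible.

Unlimited PTO Program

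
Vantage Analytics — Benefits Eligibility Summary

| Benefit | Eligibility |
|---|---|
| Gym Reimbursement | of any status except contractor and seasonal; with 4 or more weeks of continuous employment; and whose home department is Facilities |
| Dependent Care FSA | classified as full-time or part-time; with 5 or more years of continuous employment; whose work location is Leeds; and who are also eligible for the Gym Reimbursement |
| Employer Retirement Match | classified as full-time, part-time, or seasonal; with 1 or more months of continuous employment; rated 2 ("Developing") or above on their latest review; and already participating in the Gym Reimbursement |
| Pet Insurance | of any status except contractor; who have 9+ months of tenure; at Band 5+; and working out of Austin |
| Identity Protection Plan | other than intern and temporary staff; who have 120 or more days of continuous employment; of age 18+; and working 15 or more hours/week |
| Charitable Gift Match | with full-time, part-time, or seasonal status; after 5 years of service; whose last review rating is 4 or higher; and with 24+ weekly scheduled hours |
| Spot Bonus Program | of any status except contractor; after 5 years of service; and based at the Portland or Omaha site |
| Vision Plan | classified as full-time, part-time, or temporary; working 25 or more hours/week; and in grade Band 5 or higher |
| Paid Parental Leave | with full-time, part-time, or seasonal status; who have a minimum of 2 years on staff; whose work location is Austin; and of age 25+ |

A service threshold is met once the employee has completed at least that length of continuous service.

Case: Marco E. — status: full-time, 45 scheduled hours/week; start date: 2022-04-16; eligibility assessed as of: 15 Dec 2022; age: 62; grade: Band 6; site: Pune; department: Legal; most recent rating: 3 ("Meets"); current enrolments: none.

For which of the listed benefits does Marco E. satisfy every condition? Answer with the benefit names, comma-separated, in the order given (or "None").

Identity Protection Plan, Vision Plan

Service from 2022-04-16 to 15 Dec 2022: 243 days.
Gym Reimbursement — status full-time ✓ (not excluded); service 243 days ≥ 4 weeks (≈28 days) ✓; dept Legal ✗ → not eligible.
Dependent Care FSA — status full-time ✓; service 243 days < 5 years (≈1825 days) ✗ → not eligible.
Employer Retirement Match — status full-time ✓; service 243 days ≥ 1 month (≈30 days) ✓; rating 3 ≥ 2 ✓; not enrolled in Gym Reimbursement ✗ → not eligible.
Pet Insurance — status full-time ✓ (not excluded); service 243 days < 9 months (≈270 days) ✗ → not eligible.
Identity Protection Plan — status full-time ✓ (not excluded); service 243 days ≥ 120 days ✓; age 62 ≥ 18 ✓; 45 hrs/wk ≥ 15 ✓ → eligible.
Charitable Gift Match — status full-time ✓; service 243 days < 5 years (≈1825 days) ✗ → not eligible.
Spot Bonus Program — status full-time ✓ (not excluded); service 243 days < 5 years (≈1825 days) ✗ → not eligible.
Vision Plan — status full-time ✓; 45 hrs/wk ≥ 25 ✓; grade Band 6 ≥ Band 5 ✓ → eligible.
Paid Parental Leave — status full-time ✓; service 243 days < 2 years (≈730 days) ✗ → not eligible.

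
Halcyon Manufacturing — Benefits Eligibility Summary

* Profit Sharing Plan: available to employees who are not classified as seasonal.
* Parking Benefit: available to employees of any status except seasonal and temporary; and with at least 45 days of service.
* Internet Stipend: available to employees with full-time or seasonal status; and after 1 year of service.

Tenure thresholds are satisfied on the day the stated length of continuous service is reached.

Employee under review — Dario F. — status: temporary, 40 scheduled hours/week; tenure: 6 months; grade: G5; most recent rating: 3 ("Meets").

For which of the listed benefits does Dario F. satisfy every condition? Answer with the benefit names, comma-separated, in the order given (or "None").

Profit Sharing Plan

Profit Sharing Plan — status temporary ✓ (not excluded) → eligible.
Parking Benefit — status temporary ✗ (excluded) → not eligible.
Internet Stipend — status temporary ✗ (requires full-time or seasonal) → not eligible.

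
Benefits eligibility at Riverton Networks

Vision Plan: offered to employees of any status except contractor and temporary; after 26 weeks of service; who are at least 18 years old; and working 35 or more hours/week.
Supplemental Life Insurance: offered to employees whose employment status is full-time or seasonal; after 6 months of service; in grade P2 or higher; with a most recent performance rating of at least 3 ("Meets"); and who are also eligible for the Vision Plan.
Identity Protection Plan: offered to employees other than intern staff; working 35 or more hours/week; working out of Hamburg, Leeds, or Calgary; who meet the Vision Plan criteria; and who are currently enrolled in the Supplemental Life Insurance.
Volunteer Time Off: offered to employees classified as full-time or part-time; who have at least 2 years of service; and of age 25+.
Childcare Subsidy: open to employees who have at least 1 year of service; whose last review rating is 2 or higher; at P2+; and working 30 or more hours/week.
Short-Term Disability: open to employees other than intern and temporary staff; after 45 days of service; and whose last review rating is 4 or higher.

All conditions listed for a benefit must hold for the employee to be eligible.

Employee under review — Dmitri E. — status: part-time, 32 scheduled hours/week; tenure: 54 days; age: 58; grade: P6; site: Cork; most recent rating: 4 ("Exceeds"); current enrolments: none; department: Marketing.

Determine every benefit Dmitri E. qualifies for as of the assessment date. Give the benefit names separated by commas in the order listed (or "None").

Vision Plan — status part-time ✓ (not excluded); service 54 days < 26 weeks (≈182 days) ✗ → not eligible.
Supplemental Life Insurance — status part-time ✗ (requires full-time or seasonal) → not eligible.
Identity Protection Plan — status part-time ✓ (not excluded); 32 hrs/wk < 35 ✗ → not eligible.
Volunteer Time Off — status part-time ✓; service 54 days < 2 years (≈730 days) ✗ → not eligible.
Childcare Subsidy — service 54 days < 1 year (≈365 days) ✗ → not eligible.
Short-Term Disability — status part-time ✓ (not excluded); service 54 days ≥ 45 days ✓; rating 4 ≥ 4 ✓ → eligible.

Short-Term Disability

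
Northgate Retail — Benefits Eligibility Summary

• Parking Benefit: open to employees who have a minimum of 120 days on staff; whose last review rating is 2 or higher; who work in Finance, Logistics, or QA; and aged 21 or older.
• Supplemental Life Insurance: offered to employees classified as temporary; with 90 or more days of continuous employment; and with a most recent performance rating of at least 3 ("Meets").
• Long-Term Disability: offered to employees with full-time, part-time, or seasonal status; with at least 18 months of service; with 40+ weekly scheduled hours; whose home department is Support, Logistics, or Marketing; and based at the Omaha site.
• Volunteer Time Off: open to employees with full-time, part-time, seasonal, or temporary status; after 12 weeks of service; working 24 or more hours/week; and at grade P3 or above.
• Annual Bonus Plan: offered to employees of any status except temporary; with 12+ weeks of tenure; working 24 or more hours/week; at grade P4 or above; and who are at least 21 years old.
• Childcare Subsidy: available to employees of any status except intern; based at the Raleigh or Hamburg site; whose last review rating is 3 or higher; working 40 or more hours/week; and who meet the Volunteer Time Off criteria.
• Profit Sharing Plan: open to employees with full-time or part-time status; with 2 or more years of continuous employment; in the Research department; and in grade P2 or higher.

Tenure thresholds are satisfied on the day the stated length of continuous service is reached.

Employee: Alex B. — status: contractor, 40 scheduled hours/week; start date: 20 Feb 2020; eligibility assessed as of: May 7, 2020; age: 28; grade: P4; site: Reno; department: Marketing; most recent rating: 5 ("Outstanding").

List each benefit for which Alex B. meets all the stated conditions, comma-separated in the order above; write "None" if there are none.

None

Service from 20 Feb 2020 to May 7, 2020: 77 days.
Parking Benefit — service 77 days < 120 days ✗ → not eligible.
Supplemental Life Insurance — status contractor ✗ (requires temporary) → not eligible.
Long-Term Disability — status contractor ✗ (requires full-time, part-time, or seasonal) → not eligible.
Volunteer Time Off — status contractor ✗ (requires full-time, part-time, seasonal, or temporary) → not eligible.
Annual Bonus Plan — status contractor ✓ (not excluded); service 77 days < 12 weeks (≈84 days) ✗ → not eligible.
Childcare Subsidy — status contractor ✓ (not excluded); site Reno ✗ (not Raleigh or Hamburg) → not eligible.
Profit Sharing Plan — status contractor ✗ (requires full-time or part-time) → not eligible.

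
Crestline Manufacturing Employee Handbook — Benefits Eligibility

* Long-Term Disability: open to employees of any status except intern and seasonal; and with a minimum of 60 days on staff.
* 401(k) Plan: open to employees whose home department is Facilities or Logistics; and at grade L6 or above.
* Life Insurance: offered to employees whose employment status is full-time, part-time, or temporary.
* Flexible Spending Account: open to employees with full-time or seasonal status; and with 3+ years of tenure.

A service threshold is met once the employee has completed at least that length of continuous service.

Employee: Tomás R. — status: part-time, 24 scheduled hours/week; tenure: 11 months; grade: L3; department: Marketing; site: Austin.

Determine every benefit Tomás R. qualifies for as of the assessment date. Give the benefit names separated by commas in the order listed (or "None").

Long-Term Disability — status part-time ✓ (not excluded); service 11 months ≥ 60 days ✓ → eligible.
401(k) Plan — dept Marketing ✗ → not eligible.
Life Insurance — status part-time ✓ → eligible.
Flexible Spending Account — status part-time ✗ (requires full-time or seasonal) → not eligible.

Long-Term Disability, Life Insurance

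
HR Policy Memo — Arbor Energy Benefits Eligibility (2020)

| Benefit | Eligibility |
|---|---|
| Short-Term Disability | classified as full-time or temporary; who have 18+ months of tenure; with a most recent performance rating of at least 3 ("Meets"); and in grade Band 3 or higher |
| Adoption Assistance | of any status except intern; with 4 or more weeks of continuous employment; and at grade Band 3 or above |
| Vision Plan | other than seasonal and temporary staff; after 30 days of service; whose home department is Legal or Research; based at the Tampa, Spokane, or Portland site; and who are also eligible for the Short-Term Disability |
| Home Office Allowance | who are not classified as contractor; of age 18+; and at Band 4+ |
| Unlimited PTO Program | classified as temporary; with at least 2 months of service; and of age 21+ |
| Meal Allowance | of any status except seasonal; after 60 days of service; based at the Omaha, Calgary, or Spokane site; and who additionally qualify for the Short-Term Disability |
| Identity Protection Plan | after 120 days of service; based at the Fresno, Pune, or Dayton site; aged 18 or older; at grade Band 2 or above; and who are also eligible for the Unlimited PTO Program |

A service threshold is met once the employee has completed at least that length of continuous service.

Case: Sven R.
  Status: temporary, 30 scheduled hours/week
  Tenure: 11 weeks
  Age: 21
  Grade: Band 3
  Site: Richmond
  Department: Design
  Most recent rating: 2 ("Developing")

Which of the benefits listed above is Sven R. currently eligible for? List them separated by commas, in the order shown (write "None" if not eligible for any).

Adoption Assistance, Unlimited PTO Program

Short-Term Disability — status temporary ✓; service 11 weeks < 18 months (≈540 days) ✗ → not eligible.
Adoption Assistance — status temporary ✓ (not excluded); service 11 weeks ≥ 4 weeks ✓; grade Band 3 ≥ Band 3 ✓ → eligible.
Vision Plan — status temporary ✗ (excluded) → not eligible.
Home Office Allowance — status temporary ✓ (not excluded); age 21 ≥ 18 ✓; grade Band 3 < Band 4 ✗ → not eligible.
Unlimited PTO Program — status temporary ✓; service 11 weeks ≥ 2 months (≈60 days) ✓; age 21 ≥ 21 ✓ → eligible.
Meal Allowance — status temporary ✓ (not excluded); service 11 weeks ≥ 60 days ✓; site Richmond ✗ (not Omaha, Calgary, or Spokane) → not eligible.
Identity Protection Plan — service 11 weeks < 120 days ✗ → not eligible.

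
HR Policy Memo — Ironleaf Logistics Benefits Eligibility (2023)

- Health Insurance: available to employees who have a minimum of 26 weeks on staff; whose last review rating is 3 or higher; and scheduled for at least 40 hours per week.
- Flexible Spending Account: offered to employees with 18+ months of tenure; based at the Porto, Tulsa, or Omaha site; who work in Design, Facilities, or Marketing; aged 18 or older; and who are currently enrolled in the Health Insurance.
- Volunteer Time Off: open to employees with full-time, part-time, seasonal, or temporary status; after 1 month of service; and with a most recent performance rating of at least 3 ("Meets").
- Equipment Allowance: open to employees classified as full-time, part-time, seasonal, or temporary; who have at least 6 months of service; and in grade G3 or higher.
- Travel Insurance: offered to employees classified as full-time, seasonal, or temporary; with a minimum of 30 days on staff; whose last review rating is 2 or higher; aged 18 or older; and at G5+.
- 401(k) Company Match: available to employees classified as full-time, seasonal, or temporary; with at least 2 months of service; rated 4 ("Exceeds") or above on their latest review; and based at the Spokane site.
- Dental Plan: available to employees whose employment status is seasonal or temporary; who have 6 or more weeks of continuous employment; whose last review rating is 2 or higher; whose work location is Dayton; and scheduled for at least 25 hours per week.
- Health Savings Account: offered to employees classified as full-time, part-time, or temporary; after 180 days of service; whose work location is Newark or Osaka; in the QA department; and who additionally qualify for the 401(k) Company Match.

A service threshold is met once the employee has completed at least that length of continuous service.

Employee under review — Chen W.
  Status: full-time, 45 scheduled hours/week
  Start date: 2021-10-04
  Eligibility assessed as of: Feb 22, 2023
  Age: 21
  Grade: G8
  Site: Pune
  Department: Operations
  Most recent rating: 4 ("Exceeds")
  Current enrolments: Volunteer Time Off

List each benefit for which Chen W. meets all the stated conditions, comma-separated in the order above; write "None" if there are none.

Service from 2021-10-04 to Feb 22, 2023: 506 days.
Health Insurance — service 506 days ≥ 26 weeks (≈182 days) ✓; rating 4 ≥ 3 ✓; 45 hrs/wk ≥ 40 ✓ → eligible.
Flexible Spending Account — service 506 days < 18 months (≈540 days) ✗ → not eligible.
Volunteer Time Off — status full-time ✓; service 506 days ≥ 1 month (≈30 days) ✓; rating 4 ≥ 3 ✓ → eligible.
Equipment Allowance — status full-time ✓; service 506 days ≥ 6 months (≈180 days) ✓; grade G8 ≥ G3 ✓ → eligible.
Travel Insurance — status full-time ✓; service 506 days ≥ 30 days ✓; rating 4 ≥ 2 ✓; age 21 ≥ 18 ✓; grade G8 ≥ G5 ✓ → eligible.
401(k) Company Match — status full-time ✓; service 506 days ≥ 2 months (≈60 days) ✓; rating 4 ≥ 4 ✓; site Pune ✗ (not Spokane) → not eligible.
Dental Plan — status full-time ✗ (requires seasonal or temporary) → not eligible.
Health Savings Account — status full-time ✓; service 506 days ≥ 180 days ✓; site Pune ✗ (not Newark or Osaka) → not eligible.

Health Insurance, Volunteer Time Off, Equipment Allowance, Travel Insurance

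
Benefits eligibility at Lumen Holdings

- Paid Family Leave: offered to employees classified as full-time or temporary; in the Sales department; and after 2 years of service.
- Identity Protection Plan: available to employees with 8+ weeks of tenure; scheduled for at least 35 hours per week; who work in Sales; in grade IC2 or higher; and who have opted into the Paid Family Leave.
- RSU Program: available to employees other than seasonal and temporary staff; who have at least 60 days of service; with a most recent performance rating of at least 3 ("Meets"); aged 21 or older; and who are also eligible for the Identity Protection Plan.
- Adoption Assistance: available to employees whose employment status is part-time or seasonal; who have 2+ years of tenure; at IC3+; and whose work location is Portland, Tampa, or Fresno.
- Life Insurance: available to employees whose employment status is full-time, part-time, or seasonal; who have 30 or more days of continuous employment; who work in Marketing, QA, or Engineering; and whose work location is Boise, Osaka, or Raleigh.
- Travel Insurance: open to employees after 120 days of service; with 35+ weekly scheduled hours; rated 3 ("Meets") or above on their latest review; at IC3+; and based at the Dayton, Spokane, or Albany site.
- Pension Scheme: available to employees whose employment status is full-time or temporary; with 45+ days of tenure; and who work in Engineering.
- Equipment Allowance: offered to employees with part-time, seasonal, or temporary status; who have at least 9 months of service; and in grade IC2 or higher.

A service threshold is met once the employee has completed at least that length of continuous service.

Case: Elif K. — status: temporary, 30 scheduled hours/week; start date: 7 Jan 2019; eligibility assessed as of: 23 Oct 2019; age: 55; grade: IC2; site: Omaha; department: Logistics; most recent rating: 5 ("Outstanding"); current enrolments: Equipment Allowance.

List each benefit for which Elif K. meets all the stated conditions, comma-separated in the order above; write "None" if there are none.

Service from 7 Jan 2019 to 23 Oct 2019: 289 days.
Paid Family Leave — status temporary ✓; dept Logistics ✗ → not eligible.
Identity Protection Plan — service 289 days ≥ 8 weeks (≈56 days) ✓; 30 hrs/wk < 35 ✗ → not eligible.
RSU Program — status temporary ✗ (excluded) → not eligible.
Adoption Assistance — status temporary ✗ (requires part-time or seasonal) → not eligible.
Life Insurance — status temporary ✗ (requires full-time, part-time, or seasonal) → not eligible.
Travel Insurance — service 289 days ≥ 120 days ✓; 30 hrs/wk < 35 ✗ → not eligible.
Pension Scheme — status temporary ✓; service 289 days ≥ 45 days ✓; dept Logistics ✗ → not eligible.
Equipment Allowance — status temporary ✓; service 289 days ≥ 9 months (≈270 days) ✓; grade IC2 ≥ IC2 ✓ → eligible.

Equipment Allowance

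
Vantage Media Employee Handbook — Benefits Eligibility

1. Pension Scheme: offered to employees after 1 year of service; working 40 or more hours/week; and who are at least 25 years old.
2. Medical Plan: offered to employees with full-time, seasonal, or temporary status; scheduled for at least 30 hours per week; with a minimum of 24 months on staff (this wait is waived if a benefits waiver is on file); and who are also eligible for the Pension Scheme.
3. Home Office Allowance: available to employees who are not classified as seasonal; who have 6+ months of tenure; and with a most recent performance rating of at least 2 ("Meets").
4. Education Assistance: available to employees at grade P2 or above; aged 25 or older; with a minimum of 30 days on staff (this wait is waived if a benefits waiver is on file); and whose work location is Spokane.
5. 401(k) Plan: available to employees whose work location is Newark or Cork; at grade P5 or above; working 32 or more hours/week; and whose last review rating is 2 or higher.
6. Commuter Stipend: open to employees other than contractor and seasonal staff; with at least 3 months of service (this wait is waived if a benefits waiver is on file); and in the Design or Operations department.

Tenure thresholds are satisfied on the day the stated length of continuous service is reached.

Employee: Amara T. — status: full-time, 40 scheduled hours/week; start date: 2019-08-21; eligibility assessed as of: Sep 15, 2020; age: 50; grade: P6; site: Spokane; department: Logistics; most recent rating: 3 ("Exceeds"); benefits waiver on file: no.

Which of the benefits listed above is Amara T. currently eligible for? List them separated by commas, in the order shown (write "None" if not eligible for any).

Pension Scheme, Home Office Allowance, Education Assistance

Service from 2019-08-21 to Sep 15, 2020: 391 days.
Pension Scheme — service 391 days ≥ 1 year (≈365 days) ✓; 40 hrs/wk ≥ 40 ✓; age 50 ≥ 25 ✓ → eligible.
Medical Plan — status full-time ✓; 40 hrs/wk ≥ 30 ✓; no waiver, service 391 days < 24 months (≈720 days) ✗ → not eligible.
Home Office Allowance — status full-time ✓ (not excluded); service 391 days ≥ 6 months (≈180 days) ✓; rating 3 ≥ 2 ✓ → eligible.
Education Assistance — grade P6 ≥ P2 ✓; age 50 ≥ 25 ✓; no waiver, service 391 days ≥ 30 days ✓; site Spokane ✓ → eligible.
401(k) Plan — site Spokane ✗ (not Newark or Cork) → not eligible.
Commuter Stipend — status full-time ✓ (not excluded); no waiver, service 391 days ≥ 3 months (≈90 days) ✓; dept Logistics ✗ → not eligible.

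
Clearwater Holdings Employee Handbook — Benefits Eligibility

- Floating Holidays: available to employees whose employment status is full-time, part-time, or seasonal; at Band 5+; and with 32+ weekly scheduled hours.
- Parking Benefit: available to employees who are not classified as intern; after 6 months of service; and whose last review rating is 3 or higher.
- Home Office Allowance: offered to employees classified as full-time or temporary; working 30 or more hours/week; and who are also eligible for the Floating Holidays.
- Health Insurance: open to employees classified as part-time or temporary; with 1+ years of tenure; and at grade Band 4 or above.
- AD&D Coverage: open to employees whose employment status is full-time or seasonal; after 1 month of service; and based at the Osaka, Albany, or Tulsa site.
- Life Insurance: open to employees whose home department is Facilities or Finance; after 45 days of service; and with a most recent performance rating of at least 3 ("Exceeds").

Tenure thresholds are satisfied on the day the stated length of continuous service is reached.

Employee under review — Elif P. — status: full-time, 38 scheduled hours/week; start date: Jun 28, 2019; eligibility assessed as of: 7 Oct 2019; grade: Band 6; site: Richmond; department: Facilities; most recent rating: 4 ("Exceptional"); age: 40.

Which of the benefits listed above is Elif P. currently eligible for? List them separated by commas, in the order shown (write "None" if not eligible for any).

Service from Jun 28, 2019 to 7 Oct 2019: 101 days.
Floating Holidays — status full-time ✓; grade Band 6 ≥ Band 5 ✓; 38 hrs/wk ≥ 32 ✓ → eligible.
Parking Benefit — status full-time ✓ (not excluded); service 101 days < 6 months (≈180 days) ✗ → not eligible.
Home Office Allowance — status full-time ✓; 38 hrs/wk ≥ 30 ✓; eligible for Floating Holidays ✓ → eligible.
Health Insurance — status full-time ✗ (requires part-time or temporary) → not eligible.
AD&D Coverage — status full-time ✓; service 101 days ≥ 1 month (≈30 days) ✓; site Richmond ✗ (not Osaka, Albany, or Tulsa) → not eligible.
Life Insurance — dept Facilities ✓; service 101 days ≥ 45 days ✓; rating 4 ≥ 3 ✓ → eligible.

Floating Holidays, Home Office Allowance, Life Insurance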